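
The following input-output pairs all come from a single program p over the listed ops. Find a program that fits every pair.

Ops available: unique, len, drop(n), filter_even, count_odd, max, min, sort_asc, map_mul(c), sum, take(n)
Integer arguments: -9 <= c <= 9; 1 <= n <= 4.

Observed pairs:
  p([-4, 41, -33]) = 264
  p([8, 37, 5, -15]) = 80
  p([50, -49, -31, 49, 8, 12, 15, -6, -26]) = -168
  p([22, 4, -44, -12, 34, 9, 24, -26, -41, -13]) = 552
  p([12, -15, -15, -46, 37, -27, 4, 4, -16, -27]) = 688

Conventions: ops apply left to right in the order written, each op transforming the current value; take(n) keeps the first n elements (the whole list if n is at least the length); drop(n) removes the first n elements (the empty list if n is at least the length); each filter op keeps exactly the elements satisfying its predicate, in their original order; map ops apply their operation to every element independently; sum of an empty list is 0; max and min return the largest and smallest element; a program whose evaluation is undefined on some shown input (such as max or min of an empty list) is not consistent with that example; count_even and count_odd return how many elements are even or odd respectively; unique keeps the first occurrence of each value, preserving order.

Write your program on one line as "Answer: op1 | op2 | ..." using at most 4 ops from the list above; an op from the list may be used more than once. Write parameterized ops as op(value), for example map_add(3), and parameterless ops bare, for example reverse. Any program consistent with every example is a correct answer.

drop(2) | sort_asc | map_mul(-8) | sum

Check, running the answer program on each example:
  [-4, 41, -33] -> [-33] -> [-33] -> [264] -> 264
  [8, 37, 5, -15] -> [5, -15] -> [-15, 5] -> [120, -40] -> 80
  [50, -49, -31, 49, 8, 12, 15, -6, -26] -> [-31, 49, 8, 12, 15, -6, -26] -> [-31, -26, -6, 8, 12, 15, 49] -> [248, 208, 48, -64, -96, -120, -392] -> -168
  [22, 4, -44, -12, 34, 9, 24, -26, -41, -13] -> [-44, -12, 34, 9, 24, -26, -41, -13] -> [-44, -41, -26, -13, -12, 9, 24, 34] -> [352, 328, 208, 104, 96, -72, -192, -272] -> 552
  [12, -15, -15, -46, 37, -27, 4, 4, -16, -27] -> [-15, -46, 37, -27, 4, 4, -16, -27] -> [-46, -27, -27, -16, -15, 4, 4, 37] -> [368, 216, 216, 128, 120, -32, -32, -296] -> 688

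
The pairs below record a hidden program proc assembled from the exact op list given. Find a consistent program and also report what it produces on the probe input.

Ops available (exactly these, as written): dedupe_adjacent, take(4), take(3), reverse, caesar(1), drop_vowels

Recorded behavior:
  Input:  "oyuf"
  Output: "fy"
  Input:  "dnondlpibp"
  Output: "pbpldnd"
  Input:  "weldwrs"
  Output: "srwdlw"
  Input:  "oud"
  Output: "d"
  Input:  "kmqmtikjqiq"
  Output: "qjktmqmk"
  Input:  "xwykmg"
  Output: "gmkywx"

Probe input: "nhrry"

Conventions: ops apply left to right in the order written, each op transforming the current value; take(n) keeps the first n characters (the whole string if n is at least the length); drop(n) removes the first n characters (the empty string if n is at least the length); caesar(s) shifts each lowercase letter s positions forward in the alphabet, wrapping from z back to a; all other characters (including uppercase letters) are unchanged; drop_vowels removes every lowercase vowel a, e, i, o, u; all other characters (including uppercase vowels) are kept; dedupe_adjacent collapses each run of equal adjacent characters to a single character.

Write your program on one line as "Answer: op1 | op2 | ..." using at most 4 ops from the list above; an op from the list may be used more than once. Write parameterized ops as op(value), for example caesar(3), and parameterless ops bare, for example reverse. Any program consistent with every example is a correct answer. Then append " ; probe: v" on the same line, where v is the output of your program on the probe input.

drop_vowels | dedupe_adjacent | reverse ; probe: "yrhn"

Check, running the answer program on each example:
  "oyuf" -> "yf" -> "yf" -> "fy"
  "dnondlpibp" -> "dnndlpbp" -> "dndlpbp" -> "pbpldnd"
  "weldwrs" -> "wldwrs" -> "wldwrs" -> "srwdlw"
  "oud" -> "d" -> "d" -> "d"
  "kmqmtikjqiq" -> "kmqmtkjqq" -> "kmqmtkjq" -> "qjktmqmk"
  "xwykmg" -> "xwykmg" -> "xwykmg" -> "gmkywx"
  probe: "nhrry" -> "nhrry" -> "nhry" -> "yrhn"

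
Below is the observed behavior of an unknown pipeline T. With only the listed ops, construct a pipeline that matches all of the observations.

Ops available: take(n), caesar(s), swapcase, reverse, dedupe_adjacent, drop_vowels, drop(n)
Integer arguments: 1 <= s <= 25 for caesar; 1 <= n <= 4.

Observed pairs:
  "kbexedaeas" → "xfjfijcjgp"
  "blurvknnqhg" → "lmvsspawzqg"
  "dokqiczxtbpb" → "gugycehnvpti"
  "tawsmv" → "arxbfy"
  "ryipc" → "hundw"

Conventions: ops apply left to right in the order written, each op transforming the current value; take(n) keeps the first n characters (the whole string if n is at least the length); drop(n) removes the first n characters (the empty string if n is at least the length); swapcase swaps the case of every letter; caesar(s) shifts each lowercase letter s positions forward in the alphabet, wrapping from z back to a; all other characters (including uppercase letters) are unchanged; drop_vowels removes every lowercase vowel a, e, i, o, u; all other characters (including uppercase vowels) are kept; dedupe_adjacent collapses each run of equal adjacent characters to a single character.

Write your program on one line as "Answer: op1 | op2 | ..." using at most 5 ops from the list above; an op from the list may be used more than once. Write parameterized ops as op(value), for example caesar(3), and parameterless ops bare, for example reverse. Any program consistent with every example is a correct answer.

reverse | caesar(13) | caesar(14) | caesar(4)

Check, running the answer program on each example:
  "kbexedaeas" -> "saeadexebk" -> "fnrnqrkrox" -> "tbfbefyfcl" -> "xfjfijcjgp"
  "blurvknnqhg" -> "ghqnnkvrulb" -> "tudaaxiehyo" -> "hiroolwsvmc" -> "lmvsspawzqg"
  "dokqiczxtbpb" -> "bpbtxzciqkod" -> "ocogkmpvdxbq" -> "cqcuyadjrlpe" -> "gugycehnvpti"
  "tawsmv" -> "vmswat" -> "izfjng" -> "wntxbu" -> "arxbfy"
  "ryipc" -> "cpiyr" -> "pcvle" -> "dqjzs" -> "hundw"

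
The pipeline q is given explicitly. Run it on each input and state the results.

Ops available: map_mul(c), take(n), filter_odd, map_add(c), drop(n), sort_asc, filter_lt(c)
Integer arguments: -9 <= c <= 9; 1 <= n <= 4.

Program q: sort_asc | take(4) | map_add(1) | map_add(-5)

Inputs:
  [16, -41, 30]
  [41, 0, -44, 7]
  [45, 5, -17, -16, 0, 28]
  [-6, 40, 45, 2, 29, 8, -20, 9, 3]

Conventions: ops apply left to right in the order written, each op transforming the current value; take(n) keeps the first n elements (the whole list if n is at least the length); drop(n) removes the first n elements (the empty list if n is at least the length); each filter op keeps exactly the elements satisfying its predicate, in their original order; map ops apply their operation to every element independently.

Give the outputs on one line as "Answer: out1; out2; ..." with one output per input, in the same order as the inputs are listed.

[-45, 12, 26]; [-48, -4, 3, 37]; [-21, -20, -4, 1]; [-24, -10, -2, -1]

Execution, op by op:
  [16, -41, 30] -> [-41, 16, 30] -> [-41, 16, 30] -> [-40, 17, 31] -> [-45, 12, 26]
  [41, 0, -44, 7] -> [-44, 0, 7, 41] -> [-44, 0, 7, 41] -> [-43, 1, 8, 42] -> [-48, -4, 3, 37]
  [45, 5, -17, -16, 0, 28] -> [-17, -16, 0, 5, 28, 45] -> [-17, -16, 0, 5] -> [-16, -15, 1, 6] -> [-21, -20, -4, 1]
  [-6, 40, 45, 2, 29, 8, -20, 9, 3] -> [-20, -6, 2, 3, 8, 9, 29, 40, 45] -> [-20, -6, 2, 3] -> [-19, -5, 3, 4] -> [-24, -10, -2, -1]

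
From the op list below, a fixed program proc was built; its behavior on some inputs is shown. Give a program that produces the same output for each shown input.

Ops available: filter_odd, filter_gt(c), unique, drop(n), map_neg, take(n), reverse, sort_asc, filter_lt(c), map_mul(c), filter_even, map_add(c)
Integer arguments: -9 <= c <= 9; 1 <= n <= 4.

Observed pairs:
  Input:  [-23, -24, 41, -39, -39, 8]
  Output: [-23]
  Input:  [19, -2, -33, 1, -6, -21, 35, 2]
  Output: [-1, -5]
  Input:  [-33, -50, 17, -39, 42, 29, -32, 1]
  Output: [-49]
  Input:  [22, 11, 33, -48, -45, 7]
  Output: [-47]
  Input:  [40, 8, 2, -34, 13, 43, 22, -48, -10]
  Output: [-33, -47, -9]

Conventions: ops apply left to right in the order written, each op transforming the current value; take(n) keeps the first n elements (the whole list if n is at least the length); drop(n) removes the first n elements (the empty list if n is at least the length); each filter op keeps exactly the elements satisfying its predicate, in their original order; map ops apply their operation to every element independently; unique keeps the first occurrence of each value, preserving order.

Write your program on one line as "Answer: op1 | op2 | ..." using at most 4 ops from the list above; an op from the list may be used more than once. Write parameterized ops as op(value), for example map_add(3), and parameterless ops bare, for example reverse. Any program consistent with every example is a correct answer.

map_add(1) | filter_lt(1) | take(3) | filter_odd

Check, running the answer program on each example:
  [-23, -24, 41, -39, -39, 8] -> [-22, -23, 42, -38, -38, 9] -> [-22, -23, -38, -38] -> [-22, -23, -38] -> [-23]
  [19, -2, -33, 1, -6, -21, 35, 2] -> [20, -1, -32, 2, -5, -20, 36, 3] -> [-1, -32, -5, -20] -> [-1, -32, -5] -> [-1, -5]
  [-33, -50, 17, -39, 42, 29, -32, 1] -> [-32, -49, 18, -38, 43, 30, -31, 2] -> [-32, -49, -38, -31] -> [-32, -49, -38] -> [-49]
  [22, 11, 33, -48, -45, 7] -> [23, 12, 34, -47, -44, 8] -> [-47, -44] -> [-47, -44] -> [-47]
  [40, 8, 2, -34, 13, 43, 22, -48, -10] -> [41, 9, 3, -33, 14, 44, 23, -47, -9] -> [-33, -47, -9] -> [-33, -47, -9] -> [-33, -47, -9]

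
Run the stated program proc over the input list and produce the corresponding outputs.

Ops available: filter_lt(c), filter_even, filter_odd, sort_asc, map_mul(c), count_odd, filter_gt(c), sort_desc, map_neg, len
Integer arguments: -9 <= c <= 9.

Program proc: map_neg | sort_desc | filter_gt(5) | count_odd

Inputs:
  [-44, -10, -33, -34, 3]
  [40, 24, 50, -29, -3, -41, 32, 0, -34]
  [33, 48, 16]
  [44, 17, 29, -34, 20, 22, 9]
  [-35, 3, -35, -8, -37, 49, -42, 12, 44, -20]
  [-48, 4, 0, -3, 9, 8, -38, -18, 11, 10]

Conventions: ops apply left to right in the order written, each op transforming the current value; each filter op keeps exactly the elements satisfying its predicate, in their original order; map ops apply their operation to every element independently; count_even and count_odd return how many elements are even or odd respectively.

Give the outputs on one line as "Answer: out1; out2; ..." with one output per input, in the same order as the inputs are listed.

1; 2; 0; 0; 3; 0

Execution, op by op:
  [-44, -10, -33, -34, 3] -> [44, 10, 33, 34, -3] -> [44, 34, 33, 10, -3] -> [44, 34, 33, 10] -> 1
  [40, 24, 50, -29, -3, -41, 32, 0, -34] -> [-40, -24, -50, 29, 3, 41, -32, 0, 34] -> [41, 34, 29, 3, 0, -24, -32, -40, -50] -> [41, 34, 29] -> 2
  [33, 48, 16] -> [-33, -48, -16] -> [-16, -33, -48] -> [] -> 0
  [44, 17, 29, -34, 20, 22, 9] -> [-44, -17, -29, 34, -20, -22, -9] -> [34, -9, -17, -20, -22, -29, -44] -> [34] -> 0
  [-35, 3, -35, -8, -37, 49, -42, 12, 44, -20] -> [35, -3, 35, 8, 37, -49, 42, -12, -44, 20] -> [42, 37, 35, 35, 20, 8, -3, -12, -44, -49] -> [42, 37, 35, 35, 20, 8] -> 3
  [-48, 4, 0, -3, 9, 8, -38, -18, 11, 10] -> [48, -4, 0, 3, -9, -8, 38, 18, -11, -10] -> [48, 38, 18, 3, 0, -4, -8, -9, -10, -11] -> [48, 38, 18] -> 0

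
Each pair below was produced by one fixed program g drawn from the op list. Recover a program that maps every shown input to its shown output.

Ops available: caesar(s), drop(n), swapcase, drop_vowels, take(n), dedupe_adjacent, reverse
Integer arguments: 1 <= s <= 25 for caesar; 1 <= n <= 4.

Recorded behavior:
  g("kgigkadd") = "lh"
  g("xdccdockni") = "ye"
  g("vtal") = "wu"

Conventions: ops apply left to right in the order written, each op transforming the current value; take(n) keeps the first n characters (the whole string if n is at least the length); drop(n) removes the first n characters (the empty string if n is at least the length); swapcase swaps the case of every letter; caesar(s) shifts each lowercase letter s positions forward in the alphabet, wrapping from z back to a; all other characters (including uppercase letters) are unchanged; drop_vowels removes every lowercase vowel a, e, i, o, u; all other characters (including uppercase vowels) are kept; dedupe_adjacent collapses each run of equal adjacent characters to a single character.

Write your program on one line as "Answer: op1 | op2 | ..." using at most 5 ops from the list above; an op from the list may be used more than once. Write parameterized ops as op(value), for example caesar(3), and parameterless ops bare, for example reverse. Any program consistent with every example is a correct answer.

reverse | drop(1) | reverse | caesar(1) | take(2)

Check, running the answer program on each example:
  "kgigkadd" -> "ddakgigk" -> "dakgigk" -> "kgigkad" -> "lhjhlbe" -> "lh"
  "xdccdockni" -> "inkcodccdx" -> "nkcodccdx" -> "xdccdockn" -> "yeddepdlo" -> "ye"
  "vtal" -> "latv" -> "atv" -> "vta" -> "wub" -> "wu"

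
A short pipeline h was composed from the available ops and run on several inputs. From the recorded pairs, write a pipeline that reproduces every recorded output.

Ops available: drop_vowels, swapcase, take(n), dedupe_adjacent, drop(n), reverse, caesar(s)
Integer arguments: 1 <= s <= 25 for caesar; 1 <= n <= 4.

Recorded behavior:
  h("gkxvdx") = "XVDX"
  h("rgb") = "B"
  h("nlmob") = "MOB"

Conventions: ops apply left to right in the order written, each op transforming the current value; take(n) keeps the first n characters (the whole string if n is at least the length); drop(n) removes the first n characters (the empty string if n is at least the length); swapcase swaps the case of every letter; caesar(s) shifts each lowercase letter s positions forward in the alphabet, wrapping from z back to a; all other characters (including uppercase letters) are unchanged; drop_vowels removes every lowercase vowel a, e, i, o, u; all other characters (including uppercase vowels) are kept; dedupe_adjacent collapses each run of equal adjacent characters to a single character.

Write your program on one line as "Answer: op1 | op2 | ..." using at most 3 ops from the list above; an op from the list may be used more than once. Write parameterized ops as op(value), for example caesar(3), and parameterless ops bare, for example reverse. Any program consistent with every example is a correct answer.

swapcase | drop(2)

Check, running the answer program on each example:
  "gkxvdx" -> "GKXVDX" -> "XVDX"
  "rgb" -> "RGB" -> "B"
  "nlmob" -> "NLMOB" -> "MOB"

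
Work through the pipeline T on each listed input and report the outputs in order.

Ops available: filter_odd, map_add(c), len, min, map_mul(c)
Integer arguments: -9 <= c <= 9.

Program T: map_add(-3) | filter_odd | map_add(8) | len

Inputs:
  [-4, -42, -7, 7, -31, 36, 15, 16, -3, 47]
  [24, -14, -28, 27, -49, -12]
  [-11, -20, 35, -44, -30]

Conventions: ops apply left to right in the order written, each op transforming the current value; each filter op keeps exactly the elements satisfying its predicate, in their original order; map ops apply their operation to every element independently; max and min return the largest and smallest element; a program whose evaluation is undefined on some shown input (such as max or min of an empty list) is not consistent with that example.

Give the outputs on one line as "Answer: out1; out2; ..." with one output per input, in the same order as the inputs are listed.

Execution, op by op:
  [-4, -42, -7, 7, -31, 36, 15, 16, -3, 47] -> [-7, -45, -10, 4, -34, 33, 12, 13, -6, 44] -> [-7, -45, 33, 13] -> [1, -37, 41, 21] -> 4
  [24, -14, -28, 27, -49, -12] -> [21, -17, -31, 24, -52, -15] -> [21, -17, -31, -15] -> [29, -9, -23, -7] -> 4
  [-11, -20, 35, -44, -30] -> [-14, -23, 32, -47, -33] -> [-23, -47, -33] -> [-15, -39, -25] -> 3

4; 4; 3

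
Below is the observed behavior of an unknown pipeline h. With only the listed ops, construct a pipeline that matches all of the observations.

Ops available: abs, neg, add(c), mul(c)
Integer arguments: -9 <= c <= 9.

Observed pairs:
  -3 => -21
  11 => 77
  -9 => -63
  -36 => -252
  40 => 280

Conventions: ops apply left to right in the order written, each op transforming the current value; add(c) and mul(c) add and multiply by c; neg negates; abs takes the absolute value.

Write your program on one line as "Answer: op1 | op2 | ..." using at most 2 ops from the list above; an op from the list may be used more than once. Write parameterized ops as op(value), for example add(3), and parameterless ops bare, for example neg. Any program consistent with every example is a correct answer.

mul(-7) | mul(-1)

Check, running the answer program on each example:
  -3 -> 21 -> -21
  11 -> -77 -> 77
  -9 -> 63 -> -63
  -36 -> 252 -> -252
  40 -> -280 -> 280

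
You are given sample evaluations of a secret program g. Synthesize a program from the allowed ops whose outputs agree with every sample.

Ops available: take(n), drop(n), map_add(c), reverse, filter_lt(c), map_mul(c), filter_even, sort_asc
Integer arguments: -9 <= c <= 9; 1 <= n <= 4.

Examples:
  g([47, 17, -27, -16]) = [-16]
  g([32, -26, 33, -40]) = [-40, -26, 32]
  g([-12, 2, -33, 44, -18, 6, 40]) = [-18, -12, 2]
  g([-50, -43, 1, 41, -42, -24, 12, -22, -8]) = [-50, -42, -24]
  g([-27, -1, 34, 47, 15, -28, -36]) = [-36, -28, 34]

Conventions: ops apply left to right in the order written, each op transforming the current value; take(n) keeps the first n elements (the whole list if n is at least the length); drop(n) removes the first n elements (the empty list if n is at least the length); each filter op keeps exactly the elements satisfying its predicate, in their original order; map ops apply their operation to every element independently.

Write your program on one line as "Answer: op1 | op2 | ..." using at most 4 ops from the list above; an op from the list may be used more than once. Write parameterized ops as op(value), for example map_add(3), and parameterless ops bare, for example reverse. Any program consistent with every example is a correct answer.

filter_even | sort_asc | take(3)

Check, running the answer program on each example:
  [47, 17, -27, -16] -> [-16] -> [-16] -> [-16]
  [32, -26, 33, -40] -> [32, -26, -40] -> [-40, -26, 32] -> [-40, -26, 32]
  [-12, 2, -33, 44, -18, 6, 40] -> [-12, 2, 44, -18, 6, 40] -> [-18, -12, 2, 6, 40, 44] -> [-18, -12, 2]
  [-50, -43, 1, 41, -42, -24, 12, -22, -8] -> [-50, -42, -24, 12, -22, -8] -> [-50, -42, -24, -22, -8, 12] -> [-50, -42, -24]
  [-27, -1, 34, 47, 15, -28, -36] -> [34, -28, -36] -> [-36, -28, 34] -> [-36, -28, 34]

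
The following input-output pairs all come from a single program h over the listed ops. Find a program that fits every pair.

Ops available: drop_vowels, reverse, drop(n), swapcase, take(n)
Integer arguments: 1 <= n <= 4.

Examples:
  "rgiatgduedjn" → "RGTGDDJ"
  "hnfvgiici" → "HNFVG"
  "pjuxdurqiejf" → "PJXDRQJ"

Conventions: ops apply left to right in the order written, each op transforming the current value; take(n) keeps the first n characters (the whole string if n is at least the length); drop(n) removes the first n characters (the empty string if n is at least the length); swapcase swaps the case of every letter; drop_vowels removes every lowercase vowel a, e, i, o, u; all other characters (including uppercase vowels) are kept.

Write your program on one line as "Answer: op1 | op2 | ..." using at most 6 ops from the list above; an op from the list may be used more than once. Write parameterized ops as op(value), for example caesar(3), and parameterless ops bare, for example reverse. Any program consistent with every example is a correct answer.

reverse | drop_vowels | drop(1) | reverse | swapcase

Check, running the answer program on each example:
  "rgiatgduedjn" -> "njdeudgtaigr" -> "njddgtgr" -> "jddgtgr" -> "rgtgddj" -> "RGTGDDJ"
  "hnfvgiici" -> "iciigvfnh" -> "cgvfnh" -> "gvfnh" -> "hnfvg" -> "HNFVG"
  "pjuxdurqiejf" -> "fjeiqrudxujp" -> "fjqrdxjp" -> "jqrdxjp" -> "pjxdrqj" -> "PJXDRQJ"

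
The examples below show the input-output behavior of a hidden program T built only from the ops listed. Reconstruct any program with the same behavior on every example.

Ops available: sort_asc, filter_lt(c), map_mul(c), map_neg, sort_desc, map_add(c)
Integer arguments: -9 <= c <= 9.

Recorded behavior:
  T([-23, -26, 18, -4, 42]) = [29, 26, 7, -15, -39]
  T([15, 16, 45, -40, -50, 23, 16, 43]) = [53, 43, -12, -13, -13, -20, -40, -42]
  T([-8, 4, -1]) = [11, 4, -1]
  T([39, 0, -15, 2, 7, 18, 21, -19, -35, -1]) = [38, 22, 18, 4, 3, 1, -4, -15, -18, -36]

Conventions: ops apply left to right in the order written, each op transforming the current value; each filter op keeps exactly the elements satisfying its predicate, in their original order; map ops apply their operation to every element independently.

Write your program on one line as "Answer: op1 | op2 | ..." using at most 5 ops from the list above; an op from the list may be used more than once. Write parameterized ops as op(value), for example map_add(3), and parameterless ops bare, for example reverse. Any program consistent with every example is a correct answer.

map_add(1) | map_neg | sort_desc | map_add(4)

Check, running the answer program on each example:
  [-23, -26, 18, -4, 42] -> [-22, -25, 19, -3, 43] -> [22, 25, -19, 3, -43] -> [25, 22, 3, -19, -43] -> [29, 26, 7, -15, -39]
  [15, 16, 45, -40, -50, 23, 16, 43] -> [16, 17, 46, -39, -49, 24, 17, 44] -> [-16, -17, -46, 39, 49, -24, -17, -44] -> [49, 39, -16, -17, -17, -24, -44, -46] -> [53, 43, -12, -13, -13, -20, -40, -42]
  [-8, 4, -1] -> [-7, 5, 0] -> [7, -5, 0] -> [7, 0, -5] -> [11, 4, -1]
  [39, 0, -15, 2, 7, 18, 21, -19, -35, -1] -> [40, 1, -14, 3, 8, 19, 22, -18, -34, 0] -> [-40, -1, 14, -3, -8, -19, -22, 18, 34, 0] -> [34, 18, 14, 0, -1, -3, -8, -19, -22, -40] -> [38, 22, 18, 4, 3, 1, -4, -15, -18, -36]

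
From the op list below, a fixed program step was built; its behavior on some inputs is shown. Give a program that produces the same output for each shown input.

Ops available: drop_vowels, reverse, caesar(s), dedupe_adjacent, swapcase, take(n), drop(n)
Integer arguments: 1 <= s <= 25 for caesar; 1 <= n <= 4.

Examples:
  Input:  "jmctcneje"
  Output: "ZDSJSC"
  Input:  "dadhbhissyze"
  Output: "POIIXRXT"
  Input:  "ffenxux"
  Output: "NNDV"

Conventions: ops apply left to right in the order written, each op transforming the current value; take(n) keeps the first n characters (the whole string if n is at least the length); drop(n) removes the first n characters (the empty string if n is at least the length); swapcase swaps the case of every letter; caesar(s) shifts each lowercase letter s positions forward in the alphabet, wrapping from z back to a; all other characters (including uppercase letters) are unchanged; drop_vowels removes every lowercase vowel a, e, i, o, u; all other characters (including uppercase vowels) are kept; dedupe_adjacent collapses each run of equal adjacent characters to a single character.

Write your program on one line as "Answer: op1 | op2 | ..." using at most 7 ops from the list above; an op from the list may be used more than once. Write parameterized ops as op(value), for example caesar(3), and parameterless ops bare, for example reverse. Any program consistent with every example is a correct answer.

drop(1) | drop_vowels | caesar(3) | caesar(13) | swapcase | reverse

Check, running the answer program on each example:
  "jmctcneje" -> "mctcneje" -> "mctcnj" -> "pfwfqm" -> "csjsdz" -> "CSJSDZ" -> "ZDSJSC"
  "dadhbhissyze" -> "adhbhissyze" -> "dhbhssyz" -> "gkekvvbc" -> "txrxiiop" -> "TXRXIIOP" -> "POIIXRXT"
  "ffenxux" -> "fenxux" -> "fnxx" -> "iqaa" -> "vdnn" -> "VDNN" -> "NNDV"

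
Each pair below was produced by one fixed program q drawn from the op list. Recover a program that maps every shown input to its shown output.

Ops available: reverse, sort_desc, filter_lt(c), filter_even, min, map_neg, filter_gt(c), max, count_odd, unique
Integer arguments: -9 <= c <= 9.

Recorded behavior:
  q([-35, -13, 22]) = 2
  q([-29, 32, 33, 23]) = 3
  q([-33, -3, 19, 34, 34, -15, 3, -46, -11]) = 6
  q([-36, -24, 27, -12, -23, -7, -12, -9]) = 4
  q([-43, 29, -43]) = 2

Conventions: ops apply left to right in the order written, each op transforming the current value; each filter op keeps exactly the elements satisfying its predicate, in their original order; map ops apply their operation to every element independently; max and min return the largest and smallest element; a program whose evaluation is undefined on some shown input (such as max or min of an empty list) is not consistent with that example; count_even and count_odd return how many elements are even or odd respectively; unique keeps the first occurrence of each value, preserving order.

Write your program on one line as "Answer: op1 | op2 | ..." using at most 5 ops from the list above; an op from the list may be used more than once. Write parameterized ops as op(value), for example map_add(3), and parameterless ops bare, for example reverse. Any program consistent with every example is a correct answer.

map_neg | unique | reverse | count_odd

Check, running the answer program on each example:
  [-35, -13, 22] -> [35, 13, -22] -> [35, 13, -22] -> [-22, 13, 35] -> 2
  [-29, 32, 33, 23] -> [29, -32, -33, -23] -> [29, -32, -33, -23] -> [-23, -33, -32, 29] -> 3
  [-33, -3, 19, 34, 34, -15, 3, -46, -11] -> [33, 3, -19, -34, -34, 15, -3, 46, 11] -> [33, 3, -19, -34, 15, -3, 46, 11] -> [11, 46, -3, 15, -34, -19, 3, 33] -> 6
  [-36, -24, 27, -12, -23, -7, -12, -9] -> [36, 24, -27, 12, 23, 7, 12, 9] -> [36, 24, -27, 12, 23, 7, 9] -> [9, 7, 23, 12, -27, 24, 36] -> 4
  [-43, 29, -43] -> [43, -29, 43] -> [43, -29] -> [-29, 43] -> 2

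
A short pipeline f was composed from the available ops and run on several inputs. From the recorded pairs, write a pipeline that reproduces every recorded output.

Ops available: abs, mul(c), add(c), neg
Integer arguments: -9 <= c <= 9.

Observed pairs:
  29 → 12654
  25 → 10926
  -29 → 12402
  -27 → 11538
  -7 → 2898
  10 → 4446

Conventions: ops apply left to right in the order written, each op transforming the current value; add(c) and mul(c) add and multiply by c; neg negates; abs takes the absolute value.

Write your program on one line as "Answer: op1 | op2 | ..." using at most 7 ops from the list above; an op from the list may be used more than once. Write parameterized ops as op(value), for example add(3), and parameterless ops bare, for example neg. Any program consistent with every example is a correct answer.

mul(-4) | mul(6) | add(-7) | mul(6) | mul(-3) | abs

Check, running the answer program on each example:
  29 -> -116 -> -696 -> -703 -> -4218 -> 12654 -> 12654
  25 -> -100 -> -600 -> -607 -> -3642 -> 10926 -> 10926
  -29 -> 116 -> 696 -> 689 -> 4134 -> -12402 -> 12402
  -27 -> 108 -> 648 -> 641 -> 3846 -> -11538 -> 11538
  -7 -> 28 -> 168 -> 161 -> 966 -> -2898 -> 2898
  10 -> -40 -> -240 -> -247 -> -1482 -> 4446 -> 4446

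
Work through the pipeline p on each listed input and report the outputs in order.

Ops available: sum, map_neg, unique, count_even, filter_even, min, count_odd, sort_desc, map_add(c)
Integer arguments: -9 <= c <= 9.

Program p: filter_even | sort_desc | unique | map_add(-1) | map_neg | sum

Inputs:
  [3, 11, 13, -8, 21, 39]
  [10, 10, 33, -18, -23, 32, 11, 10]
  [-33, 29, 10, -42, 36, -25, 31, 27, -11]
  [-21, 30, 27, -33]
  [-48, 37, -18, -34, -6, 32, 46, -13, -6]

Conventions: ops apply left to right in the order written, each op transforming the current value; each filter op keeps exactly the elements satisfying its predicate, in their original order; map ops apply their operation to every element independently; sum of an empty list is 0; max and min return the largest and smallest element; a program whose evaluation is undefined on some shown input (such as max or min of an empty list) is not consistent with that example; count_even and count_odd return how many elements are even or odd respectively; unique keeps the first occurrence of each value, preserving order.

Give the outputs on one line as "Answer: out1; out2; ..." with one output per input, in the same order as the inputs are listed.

Execution, op by op:
  [3, 11, 13, -8, 21, 39] -> [-8] -> [-8] -> [-8] -> [-9] -> [9] -> 9
  [10, 10, 33, -18, -23, 32, 11, 10] -> [10, 10, -18, 32, 10] -> [32, 10, 10, 10, -18] -> [32, 10, -18] -> [31, 9, -19] -> [-31, -9, 19] -> -21
  [-33, 29, 10, -42, 36, -25, 31, 27, -11] -> [10, -42, 36] -> [36, 10, -42] -> [36, 10, -42] -> [35, 9, -43] -> [-35, -9, 43] -> -1
  [-21, 30, 27, -33] -> [30] -> [30] -> [30] -> [29] -> [-29] -> -29
  [-48, 37, -18, -34, -6, 32, 46, -13, -6] -> [-48, -18, -34, -6, 32, 46, -6] -> [46, 32, -6, -6, -18, -34, -48] -> [46, 32, -6, -18, -34, -48] -> [45, 31, -7, -19, -35, -49] -> [-45, -31, 7, 19, 35, 49] -> 34

9; -21; -1; -29; 34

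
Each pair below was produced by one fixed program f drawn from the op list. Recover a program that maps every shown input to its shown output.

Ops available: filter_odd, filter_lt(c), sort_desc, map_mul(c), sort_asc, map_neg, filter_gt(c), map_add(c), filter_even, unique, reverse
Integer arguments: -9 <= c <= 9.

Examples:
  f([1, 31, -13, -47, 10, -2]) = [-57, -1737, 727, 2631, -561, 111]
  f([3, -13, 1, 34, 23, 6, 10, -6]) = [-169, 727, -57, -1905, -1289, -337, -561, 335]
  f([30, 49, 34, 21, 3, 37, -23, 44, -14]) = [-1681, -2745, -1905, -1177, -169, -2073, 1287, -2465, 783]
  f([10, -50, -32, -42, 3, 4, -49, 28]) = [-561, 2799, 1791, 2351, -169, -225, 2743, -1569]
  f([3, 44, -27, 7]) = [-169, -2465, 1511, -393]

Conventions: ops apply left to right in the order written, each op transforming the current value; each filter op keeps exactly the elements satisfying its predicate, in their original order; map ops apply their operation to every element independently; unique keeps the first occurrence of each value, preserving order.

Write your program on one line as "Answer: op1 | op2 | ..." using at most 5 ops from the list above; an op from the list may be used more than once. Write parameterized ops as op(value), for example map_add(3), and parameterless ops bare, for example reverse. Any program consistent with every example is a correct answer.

map_mul(8) | map_neg | map_mul(7) | map_add(-1)

Check, running the answer program on each example:
  [1, 31, -13, -47, 10, -2] -> [8, 248, -104, -376, 80, -16] -> [-8, -248, 104, 376, -80, 16] -> [-56, -1736, 728, 2632, -560, 112] -> [-57, -1737, 727, 2631, -561, 111]
  [3, -13, 1, 34, 23, 6, 10, -6] -> [24, -104, 8, 272, 184, 48, 80, -48] -> [-24, 104, -8, -272, -184, -48, -80, 48] -> [-168, 728, -56, -1904, -1288, -336, -560, 336] -> [-169, 727, -57, -1905, -1289, -337, -561, 335]
  [30, 49, 34, 21, 3, 37, -23, 44, -14] -> [240, 392, 272, 168, 24, 296, -184, 352, -112] -> [-240, -392, -272, -168, -24, -296, 184, -352, 112] -> [-1680, -2744, -1904, -1176, -168, -2072, 1288, -2464, 784] -> [-1681, -2745, -1905, -1177, -169, -2073, 1287, -2465, 783]
  [10, -50, -32, -42, 3, 4, -49, 28] -> [80, -400, -256, -336, 24, 32, -392, 224] -> [-80, 400, 256, 336, -24, -32, 392, -224] -> [-560, 2800, 1792, 2352, -168, -224, 2744, -1568] -> [-561, 2799, 1791, 2351, -169, -225, 2743, -1569]
  [3, 44, -27, 7] -> [24, 352, -216, 56] -> [-24, -352, 216, -56] -> [-168, -2464, 1512, -392] -> [-169, -2465, 1511, -393]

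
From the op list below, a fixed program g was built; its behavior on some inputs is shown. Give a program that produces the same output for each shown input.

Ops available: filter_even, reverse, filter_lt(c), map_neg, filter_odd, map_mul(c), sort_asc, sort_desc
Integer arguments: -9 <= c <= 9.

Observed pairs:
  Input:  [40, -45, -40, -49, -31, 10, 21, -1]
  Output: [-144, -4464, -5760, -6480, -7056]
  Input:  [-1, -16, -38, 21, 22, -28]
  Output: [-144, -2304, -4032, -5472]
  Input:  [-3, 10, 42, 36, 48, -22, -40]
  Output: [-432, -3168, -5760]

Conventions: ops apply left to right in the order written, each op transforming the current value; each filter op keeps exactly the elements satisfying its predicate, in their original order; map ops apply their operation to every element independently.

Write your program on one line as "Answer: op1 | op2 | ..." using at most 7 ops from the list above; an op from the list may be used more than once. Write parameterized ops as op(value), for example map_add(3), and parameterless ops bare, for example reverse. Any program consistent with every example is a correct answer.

sort_asc | map_mul(8) | filter_lt(1) | map_mul(3) | map_mul(6) | sort_desc

Check, running the answer program on each example:
  [40, -45, -40, -49, -31, 10, 21, -1] -> [-49, -45, -40, -31, -1, 10, 21, 40] -> [-392, -360, -320, -248, -8, 80, 168, 320] -> [-392, -360, -320, -248, -8] -> [-1176, -1080, -960, -744, -24] -> [-7056, -6480, -5760, -4464, -144] -> [-144, -4464, -5760, -6480, -7056]
  [-1, -16, -38, 21, 22, -28] -> [-38, -28, -16, -1, 21, 22] -> [-304, -224, -128, -8, 168, 176] -> [-304, -224, -128, -8] -> [-912, -672, -384, -24] -> [-5472, -4032, -2304, -144] -> [-144, -2304, -4032, -5472]
  [-3, 10, 42, 36, 48, -22, -40] -> [-40, -22, -3, 10, 36, 42, 48] -> [-320, -176, -24, 80, 288, 336, 384] -> [-320, -176, -24] -> [-960, -528, -72] -> [-5760, -3168, -432] -> [-432, -3168, -5760]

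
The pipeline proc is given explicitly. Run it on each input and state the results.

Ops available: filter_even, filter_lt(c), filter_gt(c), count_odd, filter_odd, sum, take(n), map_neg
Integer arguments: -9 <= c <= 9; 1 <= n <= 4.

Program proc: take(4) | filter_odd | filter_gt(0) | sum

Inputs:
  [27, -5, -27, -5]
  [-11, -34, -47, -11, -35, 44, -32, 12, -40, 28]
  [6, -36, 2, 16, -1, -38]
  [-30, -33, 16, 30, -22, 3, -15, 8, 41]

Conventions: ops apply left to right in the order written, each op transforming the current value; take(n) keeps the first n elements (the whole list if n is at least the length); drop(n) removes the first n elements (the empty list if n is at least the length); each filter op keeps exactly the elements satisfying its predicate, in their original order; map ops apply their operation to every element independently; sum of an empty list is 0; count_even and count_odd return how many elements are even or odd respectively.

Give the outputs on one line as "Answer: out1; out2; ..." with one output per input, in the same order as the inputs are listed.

27; 0; 0; 0

Execution, op by op:
  [27, -5, -27, -5] -> [27, -5, -27, -5] -> [27, -5, -27, -5] -> [27] -> 27
  [-11, -34, -47, -11, -35, 44, -32, 12, -40, 28] -> [-11, -34, -47, -11] -> [-11, -47, -11] -> [] -> 0
  [6, -36, 2, 16, -1, -38] -> [6, -36, 2, 16] -> [] -> [] -> 0
  [-30, -33, 16, 30, -22, 3, -15, 8, 41] -> [-30, -33, 16, 30] -> [-33] -> [] -> 0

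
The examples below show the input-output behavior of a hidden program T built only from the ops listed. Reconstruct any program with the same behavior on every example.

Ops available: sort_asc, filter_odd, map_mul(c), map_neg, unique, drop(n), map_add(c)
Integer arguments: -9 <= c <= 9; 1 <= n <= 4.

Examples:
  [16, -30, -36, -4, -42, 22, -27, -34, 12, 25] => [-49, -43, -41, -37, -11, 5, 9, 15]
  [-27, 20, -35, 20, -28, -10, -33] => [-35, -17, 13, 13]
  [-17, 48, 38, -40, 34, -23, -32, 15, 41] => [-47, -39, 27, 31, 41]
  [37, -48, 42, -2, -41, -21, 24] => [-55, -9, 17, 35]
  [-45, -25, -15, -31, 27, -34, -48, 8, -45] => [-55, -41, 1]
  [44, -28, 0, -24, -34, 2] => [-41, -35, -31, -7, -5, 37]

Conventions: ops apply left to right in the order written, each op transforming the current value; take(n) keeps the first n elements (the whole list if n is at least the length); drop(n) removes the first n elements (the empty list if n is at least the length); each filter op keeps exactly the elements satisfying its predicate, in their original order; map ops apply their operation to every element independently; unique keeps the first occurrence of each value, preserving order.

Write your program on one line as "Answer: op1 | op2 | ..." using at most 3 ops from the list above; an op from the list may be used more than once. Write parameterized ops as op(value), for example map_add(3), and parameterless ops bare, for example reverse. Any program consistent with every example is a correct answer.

sort_asc | map_add(-7) | filter_odd

Check, running the answer program on each example:
  [16, -30, -36, -4, -42, 22, -27, -34, 12, 25] -> [-42, -36, -34, -30, -27, -4, 12, 16, 22, 25] -> [-49, -43, -41, -37, -34, -11, 5, 9, 15, 18] -> [-49, -43, -41, -37, -11, 5, 9, 15]
  [-27, 20, -35, 20, -28, -10, -33] -> [-35, -33, -28, -27, -10, 20, 20] -> [-42, -40, -35, -34, -17, 13, 13] -> [-35, -17, 13, 13]
  [-17, 48, 38, -40, 34, -23, -32, 15, 41] -> [-40, -32, -23, -17, 15, 34, 38, 41, 48] -> [-47, -39, -30, -24, 8, 27, 31, 34, 41] -> [-47, -39, 27, 31, 41]
  [37, -48, 42, -2, -41, -21, 24] -> [-48, -41, -21, -2, 24, 37, 42] -> [-55, -48, -28, -9, 17, 30, 35] -> [-55, -9, 17, 35]
  [-45, -25, -15, -31, 27, -34, -48, 8, -45] -> [-48, -45, -45, -34, -31, -25, -15, 8, 27] -> [-55, -52, -52, -41, -38, -32, -22, 1, 20] -> [-55, -41, 1]
  [44, -28, 0, -24, -34, 2] -> [-34, -28, -24, 0, 2, 44] -> [-41, -35, -31, -7, -5, 37] -> [-41, -35, -31, -7, -5, 37]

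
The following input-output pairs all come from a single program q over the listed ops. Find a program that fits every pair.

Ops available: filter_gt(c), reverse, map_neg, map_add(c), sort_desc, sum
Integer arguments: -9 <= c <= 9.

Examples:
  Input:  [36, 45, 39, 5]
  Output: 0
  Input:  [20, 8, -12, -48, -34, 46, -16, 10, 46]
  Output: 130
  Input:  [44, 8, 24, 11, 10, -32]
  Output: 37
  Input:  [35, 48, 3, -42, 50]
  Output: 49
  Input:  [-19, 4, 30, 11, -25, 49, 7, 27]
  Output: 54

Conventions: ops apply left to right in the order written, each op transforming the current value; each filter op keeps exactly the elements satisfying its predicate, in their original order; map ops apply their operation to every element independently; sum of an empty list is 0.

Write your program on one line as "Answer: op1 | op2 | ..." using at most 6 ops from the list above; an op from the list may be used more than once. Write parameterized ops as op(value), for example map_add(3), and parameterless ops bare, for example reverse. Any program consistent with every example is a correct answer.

sort_desc | reverse | map_neg | filter_gt(-4) | map_add(5) | sum

Check, running the answer program on each example:
  [36, 45, 39, 5] -> [45, 39, 36, 5] -> [5, 36, 39, 45] -> [-5, -36, -39, -45] -> [] -> [] -> 0
  [20, 8, -12, -48, -34, 46, -16, 10, 46] -> [46, 46, 20, 10, 8, -12, -16, -34, -48] -> [-48, -34, -16, -12, 8, 10, 20, 46, 46] -> [48, 34, 16, 12, -8, -10, -20, -46, -46] -> [48, 34, 16, 12] -> [53, 39, 21, 17] -> 130
  [44, 8, 24, 11, 10, -32] -> [44, 24, 11, 10, 8, -32] -> [-32, 8, 10, 11, 24, 44] -> [32, -8, -10, -11, -24, -44] -> [32] -> [37] -> 37
  [35, 48, 3, -42, 50] -> [50, 48, 35, 3, -42] -> [-42, 3, 35, 48, 50] -> [42, -3, -35, -48, -50] -> [42, -3] -> [47, 2] -> 49
  [-19, 4, 30, 11, -25, 49, 7, 27] -> [49, 30, 27, 11, 7, 4, -19, -25] -> [-25, -19, 4, 7, 11, 27, 30, 49] -> [25, 19, -4, -7, -11, -27, -30, -49] -> [25, 19] -> [30, 24] -> 54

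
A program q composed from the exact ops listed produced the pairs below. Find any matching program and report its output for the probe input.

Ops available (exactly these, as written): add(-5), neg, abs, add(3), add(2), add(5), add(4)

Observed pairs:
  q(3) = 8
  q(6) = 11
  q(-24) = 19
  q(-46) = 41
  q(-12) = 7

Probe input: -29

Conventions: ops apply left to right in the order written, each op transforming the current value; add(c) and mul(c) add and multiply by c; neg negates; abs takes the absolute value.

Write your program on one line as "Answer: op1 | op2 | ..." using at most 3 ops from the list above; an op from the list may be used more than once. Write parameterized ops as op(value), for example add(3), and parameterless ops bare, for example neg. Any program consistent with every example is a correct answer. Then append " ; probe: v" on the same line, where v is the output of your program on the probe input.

add(5) | neg | abs ; probe: 24

Check, running the answer program on each example:
  3 -> 8 -> -8 -> 8
  6 -> 11 -> -11 -> 11
  -24 -> -19 -> 19 -> 19
  -46 -> -41 -> 41 -> 41
  -12 -> -7 -> 7 -> 7
  probe: -29 -> -24 -> 24 -> 24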